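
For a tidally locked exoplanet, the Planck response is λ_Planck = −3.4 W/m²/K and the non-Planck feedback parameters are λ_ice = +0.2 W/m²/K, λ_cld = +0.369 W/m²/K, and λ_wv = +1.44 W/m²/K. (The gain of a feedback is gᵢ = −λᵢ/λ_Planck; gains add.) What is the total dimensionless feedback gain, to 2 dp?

0.59

Convert to gains: g_ice = 0.2/3.4 = 0.05882; g_cld = 0.369/3.4 = 0.1085; g_wv = 1.44/3.4 = 0.4235.
Total gain g = 0.59082.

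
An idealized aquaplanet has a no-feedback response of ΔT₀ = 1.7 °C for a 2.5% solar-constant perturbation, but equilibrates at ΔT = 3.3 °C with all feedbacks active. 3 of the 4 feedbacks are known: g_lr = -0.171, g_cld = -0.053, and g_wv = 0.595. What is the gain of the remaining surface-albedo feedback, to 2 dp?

0.11

Amplification A = ΔT/ΔT₀ = 3.3/1.7 = 1.941.
Total gain g = 1 − 1/A = 1 − 1/1.941 = 0.4848.
Known gains sum to -0.171 − 0.053 + 0.595 = 0.371.
g_alb = 0.4848 − 0.371 = 0.11.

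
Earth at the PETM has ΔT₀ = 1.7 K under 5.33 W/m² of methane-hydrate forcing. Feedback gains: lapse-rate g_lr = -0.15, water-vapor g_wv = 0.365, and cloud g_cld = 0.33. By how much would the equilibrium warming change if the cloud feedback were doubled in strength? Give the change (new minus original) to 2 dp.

Original: g = 0.545, ΔT = 1.7/(1−0.545) = 3.7363 K.
With doubled cloud: g' = 0.875, ΔT' = 1.7/(1−0.875) = 13.6000 K.
Change = 13.6000 − 3.7363 = 9.86 K.

9.86 K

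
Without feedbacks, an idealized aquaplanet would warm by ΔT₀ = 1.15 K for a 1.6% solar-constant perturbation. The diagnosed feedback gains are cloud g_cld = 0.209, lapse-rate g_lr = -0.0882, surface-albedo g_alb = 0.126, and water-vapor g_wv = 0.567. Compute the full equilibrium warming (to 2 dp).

6.18 K

Total gain g = 0.209 − 0.0882 + 0.126 + 0.567 = 0.8138.
Amplification A = 1/(1 − 0.8138) = 5.371.
ΔT = 1.15 × 5.371 = 6.18 K.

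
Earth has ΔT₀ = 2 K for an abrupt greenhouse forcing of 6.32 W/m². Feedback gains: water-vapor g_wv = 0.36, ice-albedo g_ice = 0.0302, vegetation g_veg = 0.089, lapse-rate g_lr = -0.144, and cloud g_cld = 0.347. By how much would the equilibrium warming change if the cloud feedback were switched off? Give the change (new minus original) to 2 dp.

Original: g = 0.6822, ΔT = 2/(1−0.6822) = 6.2933 K.
Without cloud: g' = 0.3352, ΔT' = 2/(1−0.3352) = 3.0084 K.
Change = 3.0084 − 6.2933 = -3.28 K.

-3.28 K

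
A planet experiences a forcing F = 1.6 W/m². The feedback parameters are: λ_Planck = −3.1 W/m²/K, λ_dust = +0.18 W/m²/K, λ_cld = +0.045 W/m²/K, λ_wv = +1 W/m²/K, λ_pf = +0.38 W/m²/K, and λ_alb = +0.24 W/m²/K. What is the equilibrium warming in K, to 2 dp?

1.27 K

Net feedback parameter λ = (−3.1) + (+0.18) + (+0.045) + (+1) + (+0.38) + (+0.24) = -1.255 W/m²/K.
ΔT = −F/λ = −1.6/(-1.255) = 1.27 K.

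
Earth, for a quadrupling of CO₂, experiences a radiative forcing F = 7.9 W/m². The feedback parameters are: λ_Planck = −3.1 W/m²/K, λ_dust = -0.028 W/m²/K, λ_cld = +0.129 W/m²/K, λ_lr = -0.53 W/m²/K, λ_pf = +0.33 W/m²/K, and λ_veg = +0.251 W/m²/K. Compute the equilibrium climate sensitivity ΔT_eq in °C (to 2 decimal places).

2.68 °C

Net feedback parameter λ = (−3.1) + (-0.028) + (+0.129) + (-0.53) + (+0.33) + (+0.251) = -2.948 W/m²/K.
ΔT = −F/λ = −7.9/(-2.948) = 2.68 °C.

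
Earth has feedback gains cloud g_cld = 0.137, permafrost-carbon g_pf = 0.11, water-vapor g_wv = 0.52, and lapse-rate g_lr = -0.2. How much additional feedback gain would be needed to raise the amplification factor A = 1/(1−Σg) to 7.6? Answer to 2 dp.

0.30

Current total gain = 0.567.
Target gain for A = 7.6: g* = 1 − 1/7.6 = 0.8684.
Additional gain needed = 0.8684 − 0.567 = 0.30.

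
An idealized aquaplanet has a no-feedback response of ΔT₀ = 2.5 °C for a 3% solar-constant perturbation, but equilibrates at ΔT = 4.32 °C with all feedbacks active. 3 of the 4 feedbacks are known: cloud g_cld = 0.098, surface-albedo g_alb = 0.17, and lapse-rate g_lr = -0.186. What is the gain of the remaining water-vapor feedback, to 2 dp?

Amplification A = ΔT/ΔT₀ = 4.32/2.5 = 1.728.
Total gain g = 1 − 1/A = 1 − 1/1.728 = 0.4213.
Known gains sum to 0.098 + 0.17 − 0.186 = 0.082.
g_wv = 0.4213 − 0.082 = 0.34.

0.34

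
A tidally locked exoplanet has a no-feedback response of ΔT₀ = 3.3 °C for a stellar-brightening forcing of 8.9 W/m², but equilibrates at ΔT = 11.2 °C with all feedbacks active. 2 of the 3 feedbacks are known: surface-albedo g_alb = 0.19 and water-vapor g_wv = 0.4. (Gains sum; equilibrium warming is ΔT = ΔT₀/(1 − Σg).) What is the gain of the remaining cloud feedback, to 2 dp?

0.12

Amplification A = ΔT/ΔT₀ = 11.2/3.3 = 3.394.
Total gain g = 1 − 1/A = 1 − 1/3.394 = 0.7054.
Known gains sum to 0.19 + 0.4 = 0.59.
g_cld = 0.7054 − 0.59 = 0.12.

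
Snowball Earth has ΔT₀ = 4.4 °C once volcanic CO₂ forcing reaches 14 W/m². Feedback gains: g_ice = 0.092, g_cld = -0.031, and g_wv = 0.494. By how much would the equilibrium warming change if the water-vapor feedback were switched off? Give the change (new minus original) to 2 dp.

-5.20 °C

Original: g = 0.555, ΔT = 4.4/(1−0.555) = 9.8876 °C.
Without water-vapor: g' = 0.061, ΔT' = 4.4/(1−0.061) = 4.6858 °C.
Change = 4.6858 − 9.8876 = -5.20 °C.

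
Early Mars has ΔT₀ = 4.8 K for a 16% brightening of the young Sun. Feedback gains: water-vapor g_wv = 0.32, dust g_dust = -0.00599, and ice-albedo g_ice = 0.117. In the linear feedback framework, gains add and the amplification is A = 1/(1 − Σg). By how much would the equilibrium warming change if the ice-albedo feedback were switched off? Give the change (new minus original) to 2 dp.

-1.44 K

Original: g = 0.43101, ΔT = 4.8/(1−0.43101) = 8.4360 K.
Without ice-albedo: g' = 0.31401, ΔT' = 4.8/(1−0.31401) = 6.9972 K.
Change = 6.9972 − 8.4360 = -1.44 K.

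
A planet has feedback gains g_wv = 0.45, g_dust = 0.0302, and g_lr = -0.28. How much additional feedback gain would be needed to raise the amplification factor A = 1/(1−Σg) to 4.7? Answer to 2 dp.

Current total gain = 0.2002.
Target gain for A = 4.7: g* = 1 − 1/4.7 = 0.7872.
Additional gain needed = 0.7872 − 0.2002 = 0.59.

0.59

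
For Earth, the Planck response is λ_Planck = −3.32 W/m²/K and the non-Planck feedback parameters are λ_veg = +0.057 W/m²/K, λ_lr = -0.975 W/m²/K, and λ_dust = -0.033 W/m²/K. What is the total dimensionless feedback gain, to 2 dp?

Convert to gains: g_veg = 0.057/3.32 = 0.01717; g_lr = -0.975/3.32 = -0.2937; g_dust = -0.033/3.32 = -0.00994.
Total gain g = -0.28647.

-0.29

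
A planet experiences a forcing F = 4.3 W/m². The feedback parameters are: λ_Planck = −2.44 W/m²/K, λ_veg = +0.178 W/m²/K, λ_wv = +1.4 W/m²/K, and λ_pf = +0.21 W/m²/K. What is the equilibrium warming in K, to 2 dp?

Net feedback parameter λ = (−2.44) + (+0.178) + (+1.4) + (+0.21) = -0.652 W/m²/K.
ΔT = −F/λ = −4.3/(-0.652) = 6.60 K.

6.60 K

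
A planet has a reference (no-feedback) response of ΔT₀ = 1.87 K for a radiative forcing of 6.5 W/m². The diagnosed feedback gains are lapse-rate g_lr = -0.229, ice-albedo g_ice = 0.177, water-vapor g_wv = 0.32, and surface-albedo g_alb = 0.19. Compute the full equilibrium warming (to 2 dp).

3.45 K

Total gain g = -0.229 + 0.177 + 0.32 + 0.19 = 0.458.
Amplification A = 1/(1 − 0.458) = 1.845.
ΔT = 1.87 × 1.845 = 3.45 K.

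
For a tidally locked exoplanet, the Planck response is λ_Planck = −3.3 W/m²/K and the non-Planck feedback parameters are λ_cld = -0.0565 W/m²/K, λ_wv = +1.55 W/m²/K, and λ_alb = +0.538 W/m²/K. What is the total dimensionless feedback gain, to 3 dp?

0.616

Convert to gains: g_cld = -0.0565/3.3 = -0.01712; g_wv = 1.55/3.3 = 0.4697; g_alb = 0.538/3.3 = 0.163.
Total gain g = 0.61558.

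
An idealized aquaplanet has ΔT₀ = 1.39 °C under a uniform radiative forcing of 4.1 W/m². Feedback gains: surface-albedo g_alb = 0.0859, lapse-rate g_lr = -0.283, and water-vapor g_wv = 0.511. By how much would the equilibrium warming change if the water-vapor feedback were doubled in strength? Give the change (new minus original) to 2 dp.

5.91 °C

Original: g = 0.3139, ΔT = 1.39/(1−0.3139) = 2.0259 °C.
With doubled water-vapor: g' = 0.8249, ΔT' = 1.39/(1−0.8249) = 7.9383 °C.
Change = 7.9383 − 2.0259 = 5.91 °C.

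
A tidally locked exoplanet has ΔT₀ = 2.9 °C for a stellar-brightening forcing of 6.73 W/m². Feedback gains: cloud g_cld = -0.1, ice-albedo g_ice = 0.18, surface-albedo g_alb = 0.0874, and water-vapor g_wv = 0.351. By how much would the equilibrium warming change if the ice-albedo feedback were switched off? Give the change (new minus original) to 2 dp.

Original: g = 0.5184, ΔT = 2.9/(1−0.5184) = 6.0216 °C.
Without ice-albedo: g' = 0.3384, ΔT' = 2.9/(1−0.3384) = 4.3833 °C.
Change = 4.3833 − 6.0216 = -1.64 °C.

-1.64 °C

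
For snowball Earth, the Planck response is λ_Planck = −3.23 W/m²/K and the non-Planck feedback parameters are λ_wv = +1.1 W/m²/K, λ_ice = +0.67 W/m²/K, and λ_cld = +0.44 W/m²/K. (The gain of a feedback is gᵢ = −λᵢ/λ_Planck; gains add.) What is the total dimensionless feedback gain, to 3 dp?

Convert to gains: g_wv = 1.1/3.23 = 0.3406; g_ice = 0.67/3.23 = 0.2074; g_cld = 0.44/3.23 = 0.1362.
Total gain g = 0.6842.

0.684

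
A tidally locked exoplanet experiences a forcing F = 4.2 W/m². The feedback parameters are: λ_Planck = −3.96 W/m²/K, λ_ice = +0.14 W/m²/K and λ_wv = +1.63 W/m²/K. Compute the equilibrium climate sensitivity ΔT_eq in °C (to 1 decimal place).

1.9 °C

Net feedback parameter λ = (−3.96) + (+0.14) + (+1.63) = -2.19 W/m²/K.
ΔT = −F/λ = −4.2/(-2.19) = 1.9 °C.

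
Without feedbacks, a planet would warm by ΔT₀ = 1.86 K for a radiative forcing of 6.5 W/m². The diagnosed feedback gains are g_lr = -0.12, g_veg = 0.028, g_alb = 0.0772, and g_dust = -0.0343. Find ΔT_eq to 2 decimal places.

1.77 K

Total gain g = -0.12 + 0.028 + 0.0772 − 0.0343 = -0.0491.
Amplification A = 1/(1 + 0.0491) = 0.9532.
ΔT = 1.86 × 0.9532 = 1.77 K.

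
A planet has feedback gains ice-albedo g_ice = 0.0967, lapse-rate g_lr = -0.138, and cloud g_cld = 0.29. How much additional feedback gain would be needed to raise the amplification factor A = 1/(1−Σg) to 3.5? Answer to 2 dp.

Current total gain = 0.2487.
Target gain for A = 3.5: g* = 1 − 1/3.5 = 0.7143.
Additional gain needed = 0.7143 − 0.2487 = 0.47.

0.47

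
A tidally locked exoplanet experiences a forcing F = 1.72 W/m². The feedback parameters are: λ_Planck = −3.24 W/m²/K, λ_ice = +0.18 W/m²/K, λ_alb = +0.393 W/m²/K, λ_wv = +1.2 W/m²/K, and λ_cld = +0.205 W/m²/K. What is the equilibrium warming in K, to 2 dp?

1.36 K

Net feedback parameter λ = (−3.24) + (+0.18) + (+0.393) + (+1.2) + (+0.205) = -1.262 W/m²/K.
ΔT = −F/λ = −1.72/(-1.262) = 1.36 K.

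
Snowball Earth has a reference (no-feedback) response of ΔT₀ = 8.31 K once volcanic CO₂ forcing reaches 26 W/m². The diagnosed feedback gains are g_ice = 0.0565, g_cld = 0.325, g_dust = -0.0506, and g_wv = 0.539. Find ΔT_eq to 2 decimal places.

63.87 K

Total gain g = 0.0565 + 0.325 − 0.0506 + 0.539 = 0.8699.
Amplification A = 1/(1 − 0.8699) = 7.686.
ΔT = 8.31 × 7.686 = 63.87 K.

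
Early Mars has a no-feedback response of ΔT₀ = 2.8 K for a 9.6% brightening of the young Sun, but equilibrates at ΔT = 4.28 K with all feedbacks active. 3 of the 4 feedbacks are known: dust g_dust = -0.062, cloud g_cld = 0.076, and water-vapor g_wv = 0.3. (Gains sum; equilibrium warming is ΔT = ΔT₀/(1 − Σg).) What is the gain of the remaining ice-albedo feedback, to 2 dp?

0.03

Amplification A = ΔT/ΔT₀ = 4.28/2.8 = 1.529.
Total gain g = 1 − 1/A = 1 − 1/1.529 = 0.346.
Known gains sum to -0.062 + 0.076 + 0.3 = 0.314.
g_ice = 0.346 − 0.314 = 0.03.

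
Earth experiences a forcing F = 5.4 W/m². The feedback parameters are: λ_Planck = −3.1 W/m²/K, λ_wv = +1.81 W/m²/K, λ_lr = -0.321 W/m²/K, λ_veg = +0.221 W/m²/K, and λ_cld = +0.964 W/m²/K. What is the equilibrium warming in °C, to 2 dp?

Net feedback parameter λ = (−3.1) + (+1.81) + (-0.321) + (+0.221) + (+0.964) = -0.426 W/m²/K.
ΔT = −F/λ = −5.4/(-0.426) = 12.68 °C.

12.68 °C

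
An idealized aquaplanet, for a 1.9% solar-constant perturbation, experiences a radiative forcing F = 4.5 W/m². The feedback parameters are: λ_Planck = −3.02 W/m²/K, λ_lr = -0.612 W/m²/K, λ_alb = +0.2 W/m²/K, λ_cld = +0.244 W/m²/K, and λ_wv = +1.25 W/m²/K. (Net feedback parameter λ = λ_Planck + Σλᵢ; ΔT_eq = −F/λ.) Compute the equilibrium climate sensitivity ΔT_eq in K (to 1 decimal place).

2.3 K

Net feedback parameter λ = (−3.02) + (-0.612) + (+0.2) + (+0.244) + (+1.25) = -1.938 W/m²/K.
ΔT = −F/λ = −4.5/(-1.938) = 2.3 K.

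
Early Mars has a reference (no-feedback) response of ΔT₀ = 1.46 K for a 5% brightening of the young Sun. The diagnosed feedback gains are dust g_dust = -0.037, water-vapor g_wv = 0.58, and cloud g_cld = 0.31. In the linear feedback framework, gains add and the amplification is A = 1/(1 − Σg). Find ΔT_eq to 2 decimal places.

9.93 K

Total gain g = -0.037 + 0.58 + 0.31 = 0.853.
Amplification A = 1/(1 − 0.853) = 6.803.
ΔT = 1.46 × 6.803 = 9.93 K.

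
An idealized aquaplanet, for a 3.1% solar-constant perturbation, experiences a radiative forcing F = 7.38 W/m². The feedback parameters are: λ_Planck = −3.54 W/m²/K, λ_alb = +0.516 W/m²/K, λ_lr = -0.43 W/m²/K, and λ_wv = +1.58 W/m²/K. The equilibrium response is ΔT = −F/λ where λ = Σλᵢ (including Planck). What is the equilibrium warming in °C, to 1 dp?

3.9 °C

Net feedback parameter λ = (−3.54) + (+0.516) + (-0.43) + (+1.58) = -1.874 W/m²/K.
ΔT = −F/λ = −7.38/(-1.874) = 3.9 °C.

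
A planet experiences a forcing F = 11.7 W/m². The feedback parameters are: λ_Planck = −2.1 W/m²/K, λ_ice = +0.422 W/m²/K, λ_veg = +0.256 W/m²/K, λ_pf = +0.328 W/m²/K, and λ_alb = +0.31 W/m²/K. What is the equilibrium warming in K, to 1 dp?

Net feedback parameter λ = (−2.1) + (+0.422) + (+0.256) + (+0.328) + (+0.31) = -0.784 W/m²/K.
ΔT = −F/λ = −11.7/(-0.784) = 14.9 K.

14.9 K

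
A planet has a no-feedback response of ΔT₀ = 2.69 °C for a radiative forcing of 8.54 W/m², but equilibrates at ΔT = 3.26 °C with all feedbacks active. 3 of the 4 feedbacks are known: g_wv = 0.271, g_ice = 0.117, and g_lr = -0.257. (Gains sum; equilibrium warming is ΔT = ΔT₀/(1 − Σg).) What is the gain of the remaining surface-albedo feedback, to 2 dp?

Amplification A = ΔT/ΔT₀ = 3.26/2.69 = 1.212.
Total gain g = 1 − 1/A = 1 − 1/1.212 = 0.1749.
Known gains sum to 0.271 + 0.117 − 0.257 = 0.131.
g_alb = 0.1749 − 0.131 = 0.04.

0.04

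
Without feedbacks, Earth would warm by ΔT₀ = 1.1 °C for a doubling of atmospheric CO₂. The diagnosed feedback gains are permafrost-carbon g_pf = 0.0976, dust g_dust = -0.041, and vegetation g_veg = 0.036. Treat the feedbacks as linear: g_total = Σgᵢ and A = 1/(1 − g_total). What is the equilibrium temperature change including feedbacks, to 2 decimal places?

Total gain g = 0.0976 − 0.041 + 0.036 = 0.0926.
Amplification A = 1/(1 − 0.0926) = 1.102.
ΔT = 1.1 × 1.102 = 1.21 °C.

1.21 °C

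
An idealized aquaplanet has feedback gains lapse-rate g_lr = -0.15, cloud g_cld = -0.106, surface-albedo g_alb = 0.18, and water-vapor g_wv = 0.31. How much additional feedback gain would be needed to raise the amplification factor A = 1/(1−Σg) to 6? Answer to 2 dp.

0.60

Current total gain = 0.234.
Target gain for A = 6: g* = 1 − 1/6 = 0.8333.
Additional gain needed = 0.8333 − 0.234 = 0.60.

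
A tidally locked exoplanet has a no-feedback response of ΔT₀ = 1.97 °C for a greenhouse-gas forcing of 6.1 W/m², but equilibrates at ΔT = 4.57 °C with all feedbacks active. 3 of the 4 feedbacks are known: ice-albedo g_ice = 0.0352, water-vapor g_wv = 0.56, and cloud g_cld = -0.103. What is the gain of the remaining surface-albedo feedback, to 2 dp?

0.08

Amplification A = ΔT/ΔT₀ = 4.57/1.97 = 2.32.
Total gain g = 1 − 1/A = 1 − 1/2.32 = 0.569.
Known gains sum to 0.0352 + 0.56 − 0.103 = 0.4922.
g_alb = 0.569 − 0.4922 = 0.08.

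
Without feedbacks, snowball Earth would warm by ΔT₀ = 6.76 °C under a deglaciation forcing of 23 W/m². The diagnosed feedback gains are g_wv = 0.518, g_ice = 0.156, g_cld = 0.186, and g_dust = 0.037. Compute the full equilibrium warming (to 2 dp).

65.63 °C

Total gain g = 0.518 + 0.156 + 0.186 + 0.037 = 0.897.
Amplification A = 1/(1 − 0.897) = 9.709.
ΔT = 6.76 × 9.709 = 65.63 °C.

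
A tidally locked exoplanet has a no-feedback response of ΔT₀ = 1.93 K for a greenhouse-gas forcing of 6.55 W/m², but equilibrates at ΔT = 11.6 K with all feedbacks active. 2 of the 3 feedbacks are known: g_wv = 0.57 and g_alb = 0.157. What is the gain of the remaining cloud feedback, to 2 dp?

0.11

Amplification A = ΔT/ΔT₀ = 11.6/1.93 = 6.01.
Total gain g = 1 − 1/A = 1 − 1/6.01 = 0.8336.
Known gains sum to 0.57 + 0.157 = 0.727.
g_cld = 0.8336 − 0.727 = 0.11.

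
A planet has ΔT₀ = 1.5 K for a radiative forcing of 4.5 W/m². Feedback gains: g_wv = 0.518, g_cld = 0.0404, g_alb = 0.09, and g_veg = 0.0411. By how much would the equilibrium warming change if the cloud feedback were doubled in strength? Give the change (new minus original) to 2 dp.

0.72 K

Original: g = 0.6895, ΔT = 1.5/(1−0.6895) = 4.8309 K.
With doubled cloud: g' = 0.7299, ΔT' = 1.5/(1−0.7299) = 5.5535 K.
Change = 5.5535 − 4.8309 = 0.72 K.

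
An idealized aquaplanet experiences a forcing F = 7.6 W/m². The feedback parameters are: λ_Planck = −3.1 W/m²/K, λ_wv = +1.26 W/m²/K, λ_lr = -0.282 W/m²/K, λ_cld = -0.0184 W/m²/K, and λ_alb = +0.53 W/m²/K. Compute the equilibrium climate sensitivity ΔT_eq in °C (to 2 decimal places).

Net feedback parameter λ = (−3.1) + (+1.26) + (-0.282) + (-0.0184) + (+0.53) = -1.6104 W/m²/K.
ΔT = −F/λ = −7.6/(-1.6104) = 4.72 °C.

4.72 °C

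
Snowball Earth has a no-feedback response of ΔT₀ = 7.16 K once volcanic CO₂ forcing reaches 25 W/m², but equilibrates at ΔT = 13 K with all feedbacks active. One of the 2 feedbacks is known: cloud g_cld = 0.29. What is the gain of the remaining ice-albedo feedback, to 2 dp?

0.16

Amplification A = ΔT/ΔT₀ = 13/7.16 = 1.816.
Total gain g = 1 − 1/A = 1 − 1/1.816 = 0.4493.
The known gain is 0.29.
g_ice = 0.4493 − 0.29 = 0.16.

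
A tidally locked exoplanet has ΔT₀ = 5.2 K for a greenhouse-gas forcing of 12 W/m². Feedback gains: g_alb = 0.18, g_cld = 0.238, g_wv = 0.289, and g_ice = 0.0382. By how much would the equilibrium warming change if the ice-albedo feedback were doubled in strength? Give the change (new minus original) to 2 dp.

Original: g = 0.7452, ΔT = 5.2/(1−0.7452) = 20.4082 K.
With doubled ice-albedo: g' = 0.7834, ΔT' = 5.2/(1−0.7834) = 24.0074 K.
Change = 24.0074 − 20.4082 = 3.60 K.

3.60 K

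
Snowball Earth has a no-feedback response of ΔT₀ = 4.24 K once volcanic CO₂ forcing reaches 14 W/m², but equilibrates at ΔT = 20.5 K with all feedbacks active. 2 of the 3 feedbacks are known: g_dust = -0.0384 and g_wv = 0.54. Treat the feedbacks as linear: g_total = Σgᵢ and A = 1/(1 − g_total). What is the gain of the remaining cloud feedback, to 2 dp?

Amplification A = ΔT/ΔT₀ = 20.5/4.24 = 4.835.
Total gain g = 1 − 1/A = 1 − 1/4.835 = 0.7932.
Known gains sum to -0.0384 + 0.54 = 0.5016.
g_cld = 0.7932 − 0.5016 = 0.29.

0.29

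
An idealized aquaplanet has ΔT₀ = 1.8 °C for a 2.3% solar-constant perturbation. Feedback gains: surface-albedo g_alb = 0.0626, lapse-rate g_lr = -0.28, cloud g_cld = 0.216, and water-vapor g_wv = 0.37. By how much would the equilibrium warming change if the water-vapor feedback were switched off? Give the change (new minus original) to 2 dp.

-1.05 °C

Original: g = 0.3686, ΔT = 1.8/(1−0.3686) = 2.8508 °C.
Without water-vapor: g' = -0.0014, ΔT' = 1.8/(1+0.0014) = 1.7975 °C.
Change = 1.7975 − 2.8508 = -1.05 °C.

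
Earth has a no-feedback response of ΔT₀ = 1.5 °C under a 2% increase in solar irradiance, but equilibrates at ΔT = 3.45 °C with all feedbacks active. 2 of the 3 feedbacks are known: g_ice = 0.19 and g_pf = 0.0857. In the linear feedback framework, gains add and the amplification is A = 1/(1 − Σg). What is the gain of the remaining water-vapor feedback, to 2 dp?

Amplification A = ΔT/ΔT₀ = 3.45/1.5 = 2.3.
Total gain g = 1 − 1/A = 1 − 1/2.3 = 0.5652.
Known gains sum to 0.19 + 0.0857 = 0.2757.
g_wv = 0.5652 − 0.2757 = 0.29.

0.29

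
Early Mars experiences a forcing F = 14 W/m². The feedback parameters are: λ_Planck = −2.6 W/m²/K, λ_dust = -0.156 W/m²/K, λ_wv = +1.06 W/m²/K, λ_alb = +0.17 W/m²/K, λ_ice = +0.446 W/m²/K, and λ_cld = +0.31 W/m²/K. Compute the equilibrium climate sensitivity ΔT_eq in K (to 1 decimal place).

Net feedback parameter λ = (−2.6) + (-0.156) + (+1.06) + (+0.17) + (+0.446) + (+0.31) = -0.77 W/m²/K.
ΔT = −F/λ = −14/(-0.77) = 18.2 K.

18.2 K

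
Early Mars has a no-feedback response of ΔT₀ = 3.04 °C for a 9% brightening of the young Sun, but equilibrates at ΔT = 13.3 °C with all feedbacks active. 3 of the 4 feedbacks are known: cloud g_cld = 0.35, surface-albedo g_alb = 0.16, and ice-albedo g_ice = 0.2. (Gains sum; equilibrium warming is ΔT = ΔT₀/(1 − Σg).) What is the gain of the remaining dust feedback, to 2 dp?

Amplification A = ΔT/ΔT₀ = 13.3/3.04 = 4.375.
Total gain g = 1 − 1/A = 1 − 1/4.375 = 0.7714.
Known gains sum to 0.35 + 0.16 + 0.2 = 0.71.
g_dust = 0.7714 − 0.71 = 0.06.

0.06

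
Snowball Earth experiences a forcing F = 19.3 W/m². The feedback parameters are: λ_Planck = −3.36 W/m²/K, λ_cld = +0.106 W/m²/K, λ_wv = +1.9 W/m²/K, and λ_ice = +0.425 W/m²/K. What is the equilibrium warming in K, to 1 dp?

Net feedback parameter λ = (−3.36) + (+0.106) + (+1.9) + (+0.425) = -0.929 W/m²/K.
ΔT = −F/λ = −19.3/(-0.929) = 20.8 K.

20.8 K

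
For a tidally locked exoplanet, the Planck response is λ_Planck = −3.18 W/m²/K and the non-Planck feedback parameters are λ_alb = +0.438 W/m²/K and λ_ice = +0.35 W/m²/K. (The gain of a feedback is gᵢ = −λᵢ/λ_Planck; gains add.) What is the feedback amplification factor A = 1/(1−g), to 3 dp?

1.329

Convert to gains: g_alb = 0.438/3.18 = 0.1377; g_ice = 0.35/3.18 = 0.1101.
Total gain g = 0.2478.
A = 1/(1 − 0.2478) = 1.329.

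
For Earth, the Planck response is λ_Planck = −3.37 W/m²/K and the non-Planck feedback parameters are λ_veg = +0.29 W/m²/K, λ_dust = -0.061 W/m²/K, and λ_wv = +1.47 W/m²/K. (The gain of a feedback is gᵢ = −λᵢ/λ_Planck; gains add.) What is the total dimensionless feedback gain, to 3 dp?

Convert to gains: g_veg = 0.29/3.37 = 0.08605; g_dust = -0.061/3.37 = -0.0181; g_wv = 1.47/3.37 = 0.4362.
Total gain g = 0.50415.

0.504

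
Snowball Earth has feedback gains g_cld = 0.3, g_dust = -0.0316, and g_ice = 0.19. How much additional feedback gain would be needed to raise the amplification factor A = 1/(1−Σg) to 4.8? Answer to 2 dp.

Current total gain = 0.4584.
Target gain for A = 4.8: g* = 1 − 1/4.8 = 0.7917.
Additional gain needed = 0.7917 − 0.4584 = 0.33.

0.33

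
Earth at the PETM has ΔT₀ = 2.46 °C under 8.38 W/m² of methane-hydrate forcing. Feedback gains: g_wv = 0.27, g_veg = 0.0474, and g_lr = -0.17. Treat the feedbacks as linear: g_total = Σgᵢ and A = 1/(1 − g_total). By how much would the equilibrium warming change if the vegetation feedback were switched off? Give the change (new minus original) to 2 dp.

-0.15 °C

Original: g = 0.1474, ΔT = 2.46/(1−0.1474) = 2.8853 °C.
Without vegetation: g' = 0.1, ΔT' = 2.46/(1−0.1) = 2.7333 °C.
Change = 2.7333 − 2.8853 = -0.15 °C.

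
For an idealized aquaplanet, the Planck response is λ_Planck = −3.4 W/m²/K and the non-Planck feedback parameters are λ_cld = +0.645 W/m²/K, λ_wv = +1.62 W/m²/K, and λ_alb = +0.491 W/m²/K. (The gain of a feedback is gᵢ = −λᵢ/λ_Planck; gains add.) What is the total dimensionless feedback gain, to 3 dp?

Convert to gains: g_cld = 0.645/3.4 = 0.1897; g_wv = 1.62/3.4 = 0.4765; g_alb = 0.491/3.4 = 0.1444.
Total gain g = 0.8106.

0.811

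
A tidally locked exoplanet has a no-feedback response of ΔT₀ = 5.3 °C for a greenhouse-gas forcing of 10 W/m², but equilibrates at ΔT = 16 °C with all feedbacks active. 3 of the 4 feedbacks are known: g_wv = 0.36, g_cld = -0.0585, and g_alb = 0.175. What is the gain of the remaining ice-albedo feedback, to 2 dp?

Amplification A = ΔT/ΔT₀ = 16/5.3 = 3.019.
Total gain g = 1 − 1/A = 1 − 1/3.019 = 0.6688.
Known gains sum to 0.36 − 0.0585 + 0.175 = 0.4765.
g_ice = 0.6688 − 0.4765 = 0.19.

0.19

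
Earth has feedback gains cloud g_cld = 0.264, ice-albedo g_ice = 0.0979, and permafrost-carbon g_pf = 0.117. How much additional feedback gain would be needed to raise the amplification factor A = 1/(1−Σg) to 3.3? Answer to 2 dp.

0.22

Current total gain = 0.4789.
Target gain for A = 3.3: g* = 1 − 1/3.3 = 0.697.
Additional gain needed = 0.697 − 0.4789 = 0.22.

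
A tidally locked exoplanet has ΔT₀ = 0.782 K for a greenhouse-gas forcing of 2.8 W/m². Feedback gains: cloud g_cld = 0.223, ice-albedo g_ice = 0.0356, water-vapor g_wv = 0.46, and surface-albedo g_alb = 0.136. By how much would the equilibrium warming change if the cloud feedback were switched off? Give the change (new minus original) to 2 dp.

Original: g = 0.8546, ΔT = 0.782/(1−0.8546) = 5.3783 K.
Without cloud: g' = 0.6316, ΔT' = 0.782/(1−0.6316) = 2.1227 K.
Change = 2.1227 − 5.3783 = -3.26 K.

-3.26 K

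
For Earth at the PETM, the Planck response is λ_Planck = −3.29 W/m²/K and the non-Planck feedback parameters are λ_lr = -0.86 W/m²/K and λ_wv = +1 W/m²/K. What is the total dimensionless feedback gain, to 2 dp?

0.04

Convert to gains: g_lr = -0.86/3.29 = -0.2614; g_wv = 1/3.29 = 0.304.
Total gain g = 0.0426.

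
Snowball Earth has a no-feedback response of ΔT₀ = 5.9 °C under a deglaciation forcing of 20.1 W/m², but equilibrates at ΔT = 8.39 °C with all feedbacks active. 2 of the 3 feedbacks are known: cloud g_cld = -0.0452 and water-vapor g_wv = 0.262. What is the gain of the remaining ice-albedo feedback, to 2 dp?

0.08

Amplification A = ΔT/ΔT₀ = 8.39/5.9 = 1.422.
Total gain g = 1 − 1/A = 1 − 1/1.422 = 0.2968.
Known gains sum to -0.0452 + 0.262 = 0.2168.
g_ice = 0.2968 − 0.2168 = 0.08.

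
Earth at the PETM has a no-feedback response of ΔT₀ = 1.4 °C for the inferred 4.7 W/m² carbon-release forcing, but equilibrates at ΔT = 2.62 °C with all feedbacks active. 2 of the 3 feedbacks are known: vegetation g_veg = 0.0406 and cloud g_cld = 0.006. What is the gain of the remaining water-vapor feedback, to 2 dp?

0.42

Amplification A = ΔT/ΔT₀ = 2.62/1.4 = 1.871.
Total gain g = 1 − 1/A = 1 − 1/1.871 = 0.4655.
Known gains sum to 0.0406 + 0.006 = 0.0466.
g_wv = 0.4655 − 0.0466 = 0.42.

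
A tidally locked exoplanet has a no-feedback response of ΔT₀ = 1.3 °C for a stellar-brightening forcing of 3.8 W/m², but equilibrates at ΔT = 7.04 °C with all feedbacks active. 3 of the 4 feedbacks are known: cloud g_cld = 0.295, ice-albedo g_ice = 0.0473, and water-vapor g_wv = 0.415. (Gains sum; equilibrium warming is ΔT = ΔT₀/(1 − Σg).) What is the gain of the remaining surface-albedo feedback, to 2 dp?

Amplification A = ΔT/ΔT₀ = 7.04/1.3 = 5.415.
Total gain g = 1 − 1/A = 1 − 1/5.415 = 0.8153.
Known gains sum to 0.295 + 0.0473 + 0.415 = 0.7573.
g_alb = 0.8153 − 0.7573 = 0.06.

0.06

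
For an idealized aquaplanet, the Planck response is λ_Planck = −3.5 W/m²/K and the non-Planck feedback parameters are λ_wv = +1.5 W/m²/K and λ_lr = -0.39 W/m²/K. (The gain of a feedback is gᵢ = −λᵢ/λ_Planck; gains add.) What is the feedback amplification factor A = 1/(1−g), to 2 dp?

1.46

Convert to gains: g_wv = 1.5/3.5 = 0.4286; g_lr = -0.39/3.5 = -0.1114.
Total gain g = 0.3172.
A = 1/(1 − 0.3172) = 1.46.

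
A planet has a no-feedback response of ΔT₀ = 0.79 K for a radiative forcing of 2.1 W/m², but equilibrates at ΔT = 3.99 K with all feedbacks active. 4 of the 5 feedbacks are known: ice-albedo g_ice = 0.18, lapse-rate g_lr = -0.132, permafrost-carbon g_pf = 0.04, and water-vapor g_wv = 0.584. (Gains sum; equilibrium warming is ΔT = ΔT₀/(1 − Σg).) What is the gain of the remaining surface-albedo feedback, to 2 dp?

0.13

Amplification A = ΔT/ΔT₀ = 3.99/0.79 = 5.051.
Total gain g = 1 − 1/A = 1 − 1/5.051 = 0.802.
Known gains sum to 0.18 − 0.132 + 0.04 + 0.584 = 0.672.
g_alb = 0.802 − 0.672 = 0.13.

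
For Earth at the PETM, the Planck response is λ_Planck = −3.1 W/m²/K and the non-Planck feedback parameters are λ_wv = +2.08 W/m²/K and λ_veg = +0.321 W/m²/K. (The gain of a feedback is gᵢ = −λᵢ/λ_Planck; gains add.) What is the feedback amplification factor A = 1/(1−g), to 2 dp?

4.43

Convert to gains: g_wv = 2.08/3.1 = 0.671; g_veg = 0.321/3.1 = 0.1035.
Total gain g = 0.7745.
A = 1/(1 − 0.7745) = 4.43.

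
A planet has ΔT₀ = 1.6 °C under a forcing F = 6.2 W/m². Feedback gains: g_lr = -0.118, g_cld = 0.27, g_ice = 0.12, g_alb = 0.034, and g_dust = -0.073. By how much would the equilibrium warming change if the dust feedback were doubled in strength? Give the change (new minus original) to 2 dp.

-0.18 °C

Original: g = 0.233, ΔT = 1.6/(1−0.233) = 2.0860 °C.
With doubled dust: g' = 0.16, ΔT' = 1.6/(1−0.16) = 1.9048 °C.
Change = 1.9048 − 2.0860 = -0.18 °C.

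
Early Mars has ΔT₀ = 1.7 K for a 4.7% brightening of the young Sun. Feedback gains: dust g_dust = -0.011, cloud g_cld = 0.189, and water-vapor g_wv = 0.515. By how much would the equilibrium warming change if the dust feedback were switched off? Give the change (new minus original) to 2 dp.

0.21 K

Original: g = 0.693, ΔT = 1.7/(1−0.693) = 5.5375 K.
Without dust: g' = 0.704, ΔT' = 1.7/(1−0.704) = 5.7432 K.
Change = 5.7432 − 5.5375 = 0.21 K.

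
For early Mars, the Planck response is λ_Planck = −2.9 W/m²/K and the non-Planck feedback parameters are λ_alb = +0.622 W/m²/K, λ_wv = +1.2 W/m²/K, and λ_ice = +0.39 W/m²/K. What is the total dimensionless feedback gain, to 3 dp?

Convert to gains: g_alb = 0.622/2.9 = 0.2145; g_wv = 1.2/2.9 = 0.4138; g_ice = 0.39/2.9 = 0.1345.
Total gain g = 0.7628.

0.763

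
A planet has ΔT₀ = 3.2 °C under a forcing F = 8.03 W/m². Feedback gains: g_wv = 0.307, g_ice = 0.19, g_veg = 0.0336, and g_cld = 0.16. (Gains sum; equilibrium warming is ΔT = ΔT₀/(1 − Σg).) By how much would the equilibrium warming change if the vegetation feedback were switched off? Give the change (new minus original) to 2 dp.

-1.01 °C

Original: g = 0.6906, ΔT = 3.2/(1−0.6906) = 10.3426 °C.
Without vegetation: g' = 0.657, ΔT' = 3.2/(1−0.657) = 9.3294 °C.
Change = 9.3294 − 10.3426 = -1.01 °C.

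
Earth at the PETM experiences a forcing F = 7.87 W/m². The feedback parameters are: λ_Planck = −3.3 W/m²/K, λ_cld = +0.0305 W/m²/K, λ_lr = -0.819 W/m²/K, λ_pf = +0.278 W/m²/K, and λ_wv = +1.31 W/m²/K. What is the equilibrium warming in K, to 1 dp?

3.1 K

Net feedback parameter λ = (−3.3) + (+0.0305) + (-0.819) + (+0.278) + (+1.31) = -2.5005 W/m²/K.
ΔT = −F/λ = −7.87/(-2.5005) = 3.1 K.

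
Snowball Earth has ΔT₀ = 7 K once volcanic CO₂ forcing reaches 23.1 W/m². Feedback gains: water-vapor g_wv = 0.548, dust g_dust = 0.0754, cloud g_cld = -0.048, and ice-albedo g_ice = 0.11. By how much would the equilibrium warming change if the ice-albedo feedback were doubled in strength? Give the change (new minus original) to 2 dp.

Original: g = 0.6854, ΔT = 7/(1−0.6854) = 22.2505 K.
With doubled ice-albedo: g' = 0.7954, ΔT' = 7/(1−0.7954) = 34.2131 K.
Change = 34.2131 − 22.2505 = 11.96 K.

11.96 K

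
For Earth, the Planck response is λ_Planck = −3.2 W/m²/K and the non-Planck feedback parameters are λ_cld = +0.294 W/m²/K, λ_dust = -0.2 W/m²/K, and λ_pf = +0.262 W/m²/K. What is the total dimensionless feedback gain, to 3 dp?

Convert to gains: g_cld = 0.294/3.2 = 0.09187; g_dust = -0.2/3.2 = -0.0625; g_pf = 0.262/3.2 = 0.08188.
Total gain g = 0.11125.

0.111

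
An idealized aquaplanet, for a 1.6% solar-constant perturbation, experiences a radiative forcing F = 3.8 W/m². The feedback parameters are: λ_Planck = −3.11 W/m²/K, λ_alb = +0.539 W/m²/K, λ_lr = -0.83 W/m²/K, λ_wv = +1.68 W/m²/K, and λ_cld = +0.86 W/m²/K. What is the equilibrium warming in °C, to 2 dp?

Net feedback parameter λ = (−3.11) + (+0.539) + (-0.83) + (+1.68) + (+0.86) = -0.861 W/m²/K.
ΔT = −F/λ = −3.8/(-0.861) = 4.41 °C.

4.41 °C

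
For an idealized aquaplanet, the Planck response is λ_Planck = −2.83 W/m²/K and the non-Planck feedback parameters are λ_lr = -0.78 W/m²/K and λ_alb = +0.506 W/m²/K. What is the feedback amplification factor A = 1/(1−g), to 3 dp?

0.912

Convert to gains: g_lr = -0.78/2.83 = -0.2756; g_alb = 0.506/2.83 = 0.1788.
Total gain g = -0.0968.
A = 1/(1 + 0.0968) = 0.912.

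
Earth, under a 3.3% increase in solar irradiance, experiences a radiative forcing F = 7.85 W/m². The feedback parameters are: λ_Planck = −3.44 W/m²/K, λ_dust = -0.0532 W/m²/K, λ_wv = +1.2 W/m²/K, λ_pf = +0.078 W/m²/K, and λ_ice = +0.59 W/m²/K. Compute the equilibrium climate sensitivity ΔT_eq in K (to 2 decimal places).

Net feedback parameter λ = (−3.44) + (-0.0532) + (+1.2) + (+0.078) + (+0.59) = -1.6252 W/m²/K.
ΔT = −F/λ = −7.85/(-1.6252) = 4.83 K.

4.83 K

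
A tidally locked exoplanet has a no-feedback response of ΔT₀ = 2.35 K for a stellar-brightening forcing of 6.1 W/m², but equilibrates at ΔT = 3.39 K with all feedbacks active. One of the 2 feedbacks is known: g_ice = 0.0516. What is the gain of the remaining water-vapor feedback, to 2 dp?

Amplification A = ΔT/ΔT₀ = 3.39/2.35 = 1.443.
Total gain g = 1 − 1/A = 1 − 1/1.443 = 0.307.
The known gain is 0.0516.
g_wv = 0.307 − 0.0516 = 0.26.

0.26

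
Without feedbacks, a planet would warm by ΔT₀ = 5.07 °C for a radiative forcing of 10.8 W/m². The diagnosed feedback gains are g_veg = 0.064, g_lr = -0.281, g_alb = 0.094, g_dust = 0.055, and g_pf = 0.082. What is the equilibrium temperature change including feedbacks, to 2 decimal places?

Total gain g = 0.064 − 0.281 + 0.094 + 0.055 + 0.082 = 0.014.
Amplification A = 1/(1 − 0.014) = 1.014.
ΔT = 5.07 × 1.014 = 5.14 °C.

5.14 °C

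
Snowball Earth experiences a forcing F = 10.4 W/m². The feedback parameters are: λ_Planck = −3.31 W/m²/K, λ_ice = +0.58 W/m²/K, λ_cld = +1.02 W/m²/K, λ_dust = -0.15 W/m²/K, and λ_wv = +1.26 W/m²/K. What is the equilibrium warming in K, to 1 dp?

Net feedback parameter λ = (−3.31) + (+0.58) + (+1.02) + (-0.15) + (+1.26) = -0.6 W/m²/K.
ΔT = −F/λ = −10.4/(-0.6) = 17.3 K.

17.3 K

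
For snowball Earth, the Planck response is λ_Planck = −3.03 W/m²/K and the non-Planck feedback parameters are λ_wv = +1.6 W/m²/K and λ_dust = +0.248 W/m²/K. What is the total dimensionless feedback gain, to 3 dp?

Convert to gains: g_wv = 1.6/3.03 = 0.5281; g_dust = 0.248/3.03 = 0.08185.
Total gain g = 0.60995.

0.610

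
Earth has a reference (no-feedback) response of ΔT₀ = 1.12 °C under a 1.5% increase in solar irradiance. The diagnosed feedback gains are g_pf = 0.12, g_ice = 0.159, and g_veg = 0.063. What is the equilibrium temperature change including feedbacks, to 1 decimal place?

1.7 °C

Total gain g = 0.12 + 0.159 + 0.063 = 0.342.
Amplification A = 1/(1 − 0.342) = 1.52.
ΔT = 1.12 × 1.52 = 1.7 °C.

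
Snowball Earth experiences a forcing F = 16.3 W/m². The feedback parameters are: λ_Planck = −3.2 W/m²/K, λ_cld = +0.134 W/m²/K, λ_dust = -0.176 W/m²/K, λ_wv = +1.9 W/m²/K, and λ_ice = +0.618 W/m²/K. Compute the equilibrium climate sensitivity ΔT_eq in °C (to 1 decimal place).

Net feedback parameter λ = (−3.2) + (+0.134) + (-0.176) + (+1.9) + (+0.618) = -0.724 W/m²/K.
ΔT = −F/λ = −16.3/(-0.724) = 22.5 °C.

22.5 °C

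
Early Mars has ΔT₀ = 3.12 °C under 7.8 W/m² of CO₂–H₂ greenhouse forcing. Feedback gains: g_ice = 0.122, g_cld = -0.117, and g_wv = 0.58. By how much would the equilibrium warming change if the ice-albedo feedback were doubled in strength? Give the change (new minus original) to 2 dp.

Original: g = 0.585, ΔT = 3.12/(1−0.585) = 7.5181 °C.
With doubled ice-albedo: g' = 0.707, ΔT' = 3.12/(1−0.707) = 10.6485 °C.
Change = 10.6485 − 7.5181 = 3.13 °C.

3.13 °C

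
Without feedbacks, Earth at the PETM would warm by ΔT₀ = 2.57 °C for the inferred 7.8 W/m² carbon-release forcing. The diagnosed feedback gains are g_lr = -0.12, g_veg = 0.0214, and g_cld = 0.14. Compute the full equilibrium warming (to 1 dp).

2.7 °C

Total gain g = -0.12 + 0.0214 + 0.14 = 0.0414.
Amplification A = 1/(1 − 0.0414) = 1.043.
ΔT = 2.57 × 1.043 = 2.7 °C.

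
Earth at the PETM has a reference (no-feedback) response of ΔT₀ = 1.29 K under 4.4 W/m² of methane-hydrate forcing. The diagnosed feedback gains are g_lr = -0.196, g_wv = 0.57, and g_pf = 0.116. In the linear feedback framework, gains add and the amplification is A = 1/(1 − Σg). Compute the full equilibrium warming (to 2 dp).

Total gain g = -0.196 + 0.57 + 0.116 = 0.49.
Amplification A = 1/(1 − 0.49) = 1.961.
ΔT = 1.29 × 1.961 = 2.53 K.

2.53 K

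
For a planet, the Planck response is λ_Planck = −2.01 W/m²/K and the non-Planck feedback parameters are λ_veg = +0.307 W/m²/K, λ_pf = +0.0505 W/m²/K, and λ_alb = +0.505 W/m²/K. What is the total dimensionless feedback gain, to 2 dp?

Convert to gains: g_veg = 0.307/2.01 = 0.1527; g_pf = 0.0505/2.01 = 0.02512; g_alb = 0.505/2.01 = 0.2512.
Total gain g = 0.42902.

0.43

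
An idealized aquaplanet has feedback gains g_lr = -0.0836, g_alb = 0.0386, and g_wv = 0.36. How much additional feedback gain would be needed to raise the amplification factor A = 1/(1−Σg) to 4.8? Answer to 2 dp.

Current total gain = 0.315.
Target gain for A = 4.8: g* = 1 − 1/4.8 = 0.7917.
Additional gain needed = 0.7917 − 0.315 = 0.48.

0.48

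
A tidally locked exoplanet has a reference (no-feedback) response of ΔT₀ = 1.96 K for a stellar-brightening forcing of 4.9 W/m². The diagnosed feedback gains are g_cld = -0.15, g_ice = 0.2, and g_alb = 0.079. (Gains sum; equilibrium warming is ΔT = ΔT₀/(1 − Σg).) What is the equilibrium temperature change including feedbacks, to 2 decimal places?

Total gain g = -0.15 + 0.2 + 0.079 = 0.129.
Amplification A = 1/(1 − 0.129) = 1.148.
ΔT = 1.96 × 1.148 = 2.25 K.

2.25 K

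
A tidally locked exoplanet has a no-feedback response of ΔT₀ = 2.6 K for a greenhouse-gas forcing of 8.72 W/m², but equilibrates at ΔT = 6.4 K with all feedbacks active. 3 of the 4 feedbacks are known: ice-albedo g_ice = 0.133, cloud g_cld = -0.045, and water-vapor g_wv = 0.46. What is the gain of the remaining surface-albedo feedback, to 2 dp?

0.05

Amplification A = ΔT/ΔT₀ = 6.4/2.6 = 2.462.
Total gain g = 1 − 1/A = 1 − 1/2.462 = 0.5938.
Known gains sum to 0.133 − 0.045 + 0.46 = 0.548.
g_alb = 0.5938 − 0.548 = 0.05.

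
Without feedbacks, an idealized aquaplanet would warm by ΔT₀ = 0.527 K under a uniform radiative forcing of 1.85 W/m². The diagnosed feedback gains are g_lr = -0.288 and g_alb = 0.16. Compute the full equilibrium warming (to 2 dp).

0.47 K

Total gain g = -0.288 + 0.16 = -0.128.
Amplification A = 1/(1 + 0.128) = 0.8865.
ΔT = 0.527 × 0.8865 = 0.47 K.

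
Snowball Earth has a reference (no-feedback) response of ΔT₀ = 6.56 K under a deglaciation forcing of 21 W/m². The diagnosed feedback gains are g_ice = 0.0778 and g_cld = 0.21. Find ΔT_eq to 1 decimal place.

9.2 K

Total gain g = 0.0778 + 0.21 = 0.2878.
Amplification A = 1/(1 − 0.2878) = 1.404.
ΔT = 6.56 × 1.404 = 9.2 K.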